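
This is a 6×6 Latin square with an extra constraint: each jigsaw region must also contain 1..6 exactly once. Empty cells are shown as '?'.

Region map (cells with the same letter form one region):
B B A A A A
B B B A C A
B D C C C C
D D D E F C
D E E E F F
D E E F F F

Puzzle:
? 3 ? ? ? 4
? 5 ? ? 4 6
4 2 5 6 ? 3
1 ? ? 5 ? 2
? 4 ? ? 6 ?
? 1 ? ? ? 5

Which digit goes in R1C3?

R2C1 = 2 (sole candidate).
R2C3 = 1 (sole candidate).
R2C4 = 3 (sole candidate).
R3C5 = 1 (sole candidate).
R4C2 = 6 (sole candidate).
R4C5 = 3 (sole candidate).
R5C4 = 2 (sole candidate).
R5C6 = 1 (sole candidate).
R6C1 = 3 (sole candidate).
R6C3 = 6 (sole candidate).
R6C4 = 4 (sole candidate).
R6C5 = 2 (sole candidate).
R1C1 = 6 (sole candidate).
R1C3 = 2: row 1 has {3,4,6}; col 3 has {1,5,6}; region has {3,4,6} → only 2 remains.

2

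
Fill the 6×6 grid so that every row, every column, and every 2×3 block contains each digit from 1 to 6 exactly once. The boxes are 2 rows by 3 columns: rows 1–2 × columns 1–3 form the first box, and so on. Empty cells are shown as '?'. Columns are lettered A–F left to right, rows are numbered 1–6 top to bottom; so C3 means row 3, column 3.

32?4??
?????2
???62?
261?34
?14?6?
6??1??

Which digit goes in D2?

3

D4 = 5: row 4 has {1,2,3,4,6}; col 4 has {1,4,6}; box has {2,3,4,6} → only 5 remains.
A5 = 5: row 5 has {1,4,6}; col 1 has {2,3,6}; box has {1,4,6} → only 5 remains.
F5 = 3: row 5 has {1,4,5,6}; col 6 has {2,4}; box has {1,6} → only 3 remains.
B6 = 3: row 6 has {1,6}; col 2 has {1,2,6}; box has {1,4,5,6} → only 3 remains.
C6 = 2: row 6 has {1,3,6}; col 3 has {1,4}; box has {1,3,4,5,6} → only 2 remains.
F6 = 5: row 6 has {1,2,3,6}; col 6 has {2,3,4}; box has {1,3,6} → only 5 remains.
D2 = 3: row 2 has {2}; col 4 has {1,4,5,6}; box has {2,4} → only 3 remains.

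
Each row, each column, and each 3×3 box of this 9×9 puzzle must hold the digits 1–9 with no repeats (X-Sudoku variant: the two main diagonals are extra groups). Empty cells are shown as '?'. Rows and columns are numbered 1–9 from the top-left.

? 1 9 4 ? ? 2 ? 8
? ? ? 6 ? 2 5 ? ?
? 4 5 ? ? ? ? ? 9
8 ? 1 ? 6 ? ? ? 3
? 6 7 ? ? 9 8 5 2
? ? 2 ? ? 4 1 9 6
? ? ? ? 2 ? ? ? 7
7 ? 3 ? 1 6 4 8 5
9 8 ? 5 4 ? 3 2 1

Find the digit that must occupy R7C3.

R2C1 = 3: row 2 has {2,5,6}; col 1 has {7,8,9}; box has {1,4,5,9} → only 3 remains.
R2C2 = 7: row 2 has {2,3,5,6}; col 2 has {1,4,6,8}; box has {1,3,4,5,9}; main diagonal has {1,4,5,8} → only 7 remains.
R2C3 = 8: row 2 has {2,3,5,6,7}; col 3 has {1,2,3,5,7,9}; box has {1,3,4,5,7,9} → only 8 remains.
R2C5 = 9: row 2 has {2,3,5,6,7,8}; col 5 has {1,2,4,6}; box has {2,4,6} → only 9 remains.
R2C9 = 4: row 2 has {2,3,5,6,7,8,9}; col 9 has {1,2,3,5,6,7,8,9}; box has {2,5,8,9} → only 4 remains.
R4C4 = 2: row 4 has {1,3,6,8}; col 4 has {4,5,6}; box has {4,6,9}; main diagonal has {1,4,5,7,8} → only 2 remains.
R4C7 = 7: row 4 has {1,2,3,6,8}; col 7 has {1,2,3,4,5,8}; box has {1,2,3,5,6,8,9} → only 7 remains.
R4C8 = 4: row 4 has {1,2,3,6,7,8}; col 8 has {2,5,8,9}; box has {1,2,3,5,6,7,8,9} → only 4 remains.
R5C1 = 4: row 5 has {2,5,6,7,8,9}; col 1 has {3,7,8,9}; box has {1,2,6,7,8} → only 4 remains.
R5C5 = 3: row 5 has {2,4,5,6,7,8,9}; col 5 has {1,2,4,6,9}; box has {2,4,6,9}; main diagonal has {1,2,4,5,7,8}; anti-diagonal has {8,9} → only 3 remains.
R6C1 = 5: row 6 has {1,2,4,6,9}; col 1 has {3,4,7,8,9}; box has {1,2,4,6,7,8} → only 5 remains.
R6C2 = 3: row 6 has {1,2,4,5,6,9}; col 2 has {1,4,6,7,8}; box has {1,2,4,5,6,7,8} → only 3 remains.
R6C4 = 7: row 6 has {1,2,3,4,5,6,9}; col 4 has {2,4,5,6}; box has {2,3,4,6,9}; anti-diagonal has {3,8,9} → only 7 remains.
R6C5 = 8: row 6 has {1,2,3,4,5,6,7,9}; col 5 has {1,2,3,4,6,9}; box has {2,3,4,6,7,9} → only 8 remains.
R7C2 = 5: row 7 has {2,7}; col 2 has {1,3,4,6,7,8}; box has {3,7,8,9} → only 5 remains.
R7C8 = 6: row 7 has {2,5,7}; col 8 has {2,4,5,8,9}; box has {1,2,3,4,5,7,8} → only 6 remains.
R8C2 = 2: row 8 has {1,3,4,5,6,7,8}; col 2 has {1,3,4,5,6,7,8}; box has {3,5,7,8,9}; anti-diagonal has {3,7,8,9} → only 2 remains.
R8C4 = 9: row 8 has {1,2,3,4,5,6,7,8}; col 4 has {2,4,5,6,7}; box has {1,2,4,5,6} → only 9 remains.
R9C3 = 6: row 9 has {1,2,3,4,5,8,9}; col 3 has {1,2,3,5,7,8,9}; box has {2,3,5,7,8,9} → only 6 remains.
R9C6 = 7: row 9 has {1,2,3,4,5,6,8,9}; col 6 has {2,4,6,9}; box has {1,2,4,5,6,9} → only 7 remains.
R1C1 = 6: row 1 has {1,2,4,8,9}; col 1 has {3,4,5,7,8,9}; box has {1,3,4,5,7,8,9}; main diagonal has {1,2,3,4,5,7,8} → only 6 remains.
R2C8 = 1: row 2 has {2,3,4,5,6,7,8,9}; col 8 has {2,4,5,6,8,9}; box has {2,4,5,8,9}; anti-diagonal has {2,3,7,8,9} → only 1 remains.
R3C1 = 2: row 3 has {4,5,9}; col 1 has {3,4,5,6,7,8,9}; box has {1,3,4,5,6,7,8,9} → only 2 remains.
R3C5 = 7: row 3 has {2,4,5,9}; col 5 has {1,2,3,4,6,8,9}; box has {2,4,6,9} → only 7 remains.
R3C7 = 6: row 3 has {2,4,5,7,9}; col 7 has {1,2,3,4,5,7,8}; box has {1,2,4,5,8,9}; anti-diagonal has {1,2,3,7,8,9} → only 6 remains.
R3C8 = 3: row 3 has {2,4,5,6,7,9}; col 8 has {1,2,4,5,6,8,9}; box has {1,2,4,5,6,8,9} → only 3 remains.
R4C2 = 9: row 4 has {1,2,3,4,6,7,8}; col 2 has {1,2,3,4,5,6,7,8}; box has {1,2,3,4,5,6,7,8} → only 9 remains.
R4C6 = 5: row 4 has {1,2,3,4,6,7,8,9}; col 6 has {2,4,6,7,9}; box has {2,3,4,6,7,8,9}; anti-diagonal has {1,2,3,6,7,8,9} → only 5 remains.
R5C4 = 1: row 5 has {2,3,4,5,6,7,8,9}; col 4 has {2,4,5,6,7,9}; box has {2,3,4,5,6,7,8,9} → only 1 remains.
R7C1 = 1: row 7 has {2,5,6,7}; col 1 has {2,3,4,5,6,7,8,9}; box has {2,3,5,6,7,8,9} → only 1 remains.
R7C3 = 4: row 7 has {1,2,5,6,7}; col 3 has {1,2,3,5,6,7,8,9}; box has {1,2,3,5,6,7,8,9}; anti-diagonal has {1,2,3,5,6,7,8,9} → only 4 remains.

4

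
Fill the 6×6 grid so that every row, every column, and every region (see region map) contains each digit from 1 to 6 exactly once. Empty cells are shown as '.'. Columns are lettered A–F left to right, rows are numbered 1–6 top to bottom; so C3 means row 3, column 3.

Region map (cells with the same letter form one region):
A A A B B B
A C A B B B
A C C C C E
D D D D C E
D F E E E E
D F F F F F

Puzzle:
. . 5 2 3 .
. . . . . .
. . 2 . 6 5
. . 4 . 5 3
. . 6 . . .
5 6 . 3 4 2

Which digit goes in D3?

E2 = 1: row 2 has {}; col 5 has {3,4,5,6}; region has {2,3} → only 1 remains.
E5 = 2: row 5 has {6}; col 5 has {1,3,4,5,6}; region has {3,5,6} → only 2 remains.
C6 = 1: row 6 has {2,3,4,5,6}; col 3 has {2,4,5,6}; region has {2,3,4,6} → only 1 remains.
C2 = 3: row 2 has {1}; col 3 has {1,2,4,5,6}; region has {5} → only 3 remains.
B5 = 5: row 5 has {2,6}; col 2 has {6}; region has {1,2,3,4,6} → only 5 remains.
B2 = 4: row 2 has {1,3}; col 2 has {5,6}; region has {2,5,6} → only 4 remains.
F2 = 6: row 2 has {1,3,4}; col 6 has {2,3,5}; region has {1,2,3} → only 6 remains.
D3 = 1: row 3 has {2,5,6}; col 4 has {2,3}; region has {2,4,5,6} → only 1 remains.

1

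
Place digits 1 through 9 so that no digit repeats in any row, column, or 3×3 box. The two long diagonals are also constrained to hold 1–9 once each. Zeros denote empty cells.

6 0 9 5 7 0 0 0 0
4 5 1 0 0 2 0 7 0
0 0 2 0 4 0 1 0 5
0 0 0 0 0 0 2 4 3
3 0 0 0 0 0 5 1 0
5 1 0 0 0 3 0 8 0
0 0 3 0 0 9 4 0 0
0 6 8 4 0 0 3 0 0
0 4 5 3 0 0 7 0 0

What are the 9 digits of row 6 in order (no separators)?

R1C7 = 8: row 1 has {5,6,7,9}; col 7 has {1,2,3,4,5,7}; box has {1,5,7} → only 8 remains.
R8C8 = 9: row 8 has {3,4,6,8}; col 8 has {1,4,7,8}; box has {3,4,7}; main diagonal has {2,3,4,5,6} → only 9 remains.
R1C2 = 3: row 1 has {5,6,7,8,9}; col 2 has {1,4,5,6}; box has {1,2,4,5,6,9} → only 3 remains.
R1C6 = 1: row 1 has {3,5,6,7,8,9}; col 6 has {2,3,9}; box has {2,4,5,7} → only 1 remains.
R1C8 = 2: row 1 has {1,3,5,6,7,8,9}; col 8 has {1,4,7,8,9}; box has {1,5,7,8} → only 2 remains.
R1C9 = 4: row 1 has {1,2,3,5,6,7,8,9}; col 9 has {3,5}; box has {1,2,5,7,8}; anti-diagonal has {1,3,6,7} → only 4 remains.
R5C5 = 8: row 5 has {1,3,5}; col 5 has {4,7}; box has {3}; main diagonal has {2,3,4,5,6,9}; anti-diagonal has {1,3,4,6,7} → only 8 remains.
R9C8 = 6: row 9 has {3,4,5,7}; col 8 has {1,2,4,7,8,9}; box has {3,4,7,9} → only 6 remains.
R9C9 = 1: row 9 has {3,4,5,6,7}; col 9 has {3,4,5}; box has {3,4,6,7,9}; main diagonal has {2,3,4,5,6,8,9} → only 1 remains.
R3C8 = 3: row 3 has {1,2,4,5}; col 8 has {1,2,4,6,7,8,9}; box has {1,2,4,5,7,8} → only 3 remains.
R4C4 = 7: row 4 has {2,3,4}; col 4 has {3,4,5}; box has {3,8}; main diagonal has {1,2,3,4,5,6,8,9} → only 7 remains.
R4C6 = 5: row 4 has {2,3,4,7}; col 6 has {1,2,3,9}; box has {3,7,8}; anti-diagonal has {1,3,4,6,7,8} → only 5 remains.
R7C8 = 5: row 7 has {3,4,9}; col 8 has {1,2,3,4,6,7,8,9}; box has {1,3,4,6,7,9} → only 5 remains.
R8C6 = 7: row 8 has {3,4,6,8,9}; col 6 has {1,2,3,5,9}; box has {3,4,9} → only 7 remains.
R8C9 = 2: row 8 has {3,4,6,7,8,9}; col 9 has {1,3,4,5}; box has {1,3,4,5,6,7,9} → only 2 remains.
R9C5 = 2: row 9 has {1,3,4,5,6,7}; col 5 has {4,7,8}; box has {3,4,7,9} → only 2 remains.
R9C6 = 8: row 9 has {1,2,3,4,5,6,7}; col 6 has {1,2,3,5,7,9}; box has {2,3,4,7,9} → only 8 remains.
R3C6 = 6: row 3 has {1,2,3,4,5}; col 6 has {1,2,3,5,7,8,9}; box has {1,2,4,5,7} → only 6 remains.
R4C3 = 6: row 4 has {2,3,4,5,7}; col 3 has {1,2,3,5,8,9}; box has {1,3,5} → only 6 remains.
R5C6 = 4: row 5 has {1,3,5,8}; col 6 has {1,2,3,5,6,7,8,9}; box has {3,5,7,8} → only 4 remains.
R7C9 = 8: row 7 has {3,4,5,9}; col 9 has {1,2,3,4,5}; box has {1,2,3,4,5,6,7,9} → only 8 remains.
R8C1 = 1: row 8 has {2,3,4,6,7,8,9}; col 1 has {3,4,5,6}; box has {3,4,5,6,8} → only 1 remains.
R8C5 = 5: row 8 has {1,2,3,4,6,7,8,9}; col 5 has {2,4,7,8}; box has {2,3,4,7,8,9} → only 5 remains.
R9C1 = 9: row 9 has {1,2,3,4,5,6,7,8}; col 1 has {1,3,4,5,6}; box has {1,3,4,5,6,8}; anti-diagonal has {1,3,4,5,6,7,8} → only 9 remains.
R4C1 = 8: row 4 has {2,3,4,5,6,7}; col 1 has {1,3,4,5,6,9}; box has {1,3,5,6} → only 8 remains.
R4C2 = 9: row 4 has {2,3,4,5,6,7,8}; col 2 has {1,3,4,5,6}; box has {1,3,5,6,8} → only 9 remains.
R4C5 = 1: row 4 has {2,3,4,5,6,7,8,9}; col 5 has {2,4,5,7,8}; box has {3,4,5,7,8} → only 1 remains.
R5C3 = 7: row 5 has {1,3,4,5,8}; col 3 has {1,2,3,5,6,8,9}; box has {1,3,5,6,8,9} → only 7 remains.
R6C3 = 4: row 6 has {1,3,5,8}; col 3 has {1,2,3,5,6,7,8,9}; box has {1,3,5,6,7,8,9} → only 4 remains.
R6C4 = 2: row 6 has {1,3,4,5,8}; col 4 has {3,4,5,7}; box has {1,3,4,5,7,8}; anti-diagonal has {1,3,4,5,6,7,8,9} → only 2 remains.
R7C5 = 6: row 7 has {3,4,5,8,9}; col 5 has {1,2,4,5,7,8}; box has {2,3,4,5,7,8,9} → only 6 remains.
R3C1 = 7: row 3 has {1,2,3,4,5,6}; col 1 has {1,3,4,5,6,8,9}; box has {1,2,3,4,5,6,9} → only 7 remains.
R3C2 = 8: row 3 has {1,2,3,4,5,6,7}; col 2 has {1,3,4,5,6,9}; box has {1,2,3,4,5,6,7,9} → only 8 remains.
R3C4 = 9: row 3 has {1,2,3,4,5,6,7,8}; col 4 has {2,3,4,5,7}; box has {1,2,4,5,6,7} → only 9 remains.
R5C2 = 2: row 5 has {1,3,4,5,7,8}; col 2 has {1,3,4,5,6,8,9}; box has {1,3,4,5,6,7,8,9} → only 2 remains.
R5C4 = 6: row 5 has {1,2,3,4,5,7,8}; col 4 has {2,3,4,5,7,9}; box has {1,2,3,4,5,7,8} → only 6 remains.
R5C9 = 9: row 5 has {1,2,3,4,5,6,7,8}; col 9 has {1,2,3,4,5,8}; box has {1,2,3,4,5,8} → only 9 remains.
R6C5 = 9: row 6 has {1,2,3,4,5,8}; col 5 has {1,2,4,5,6,7,8}; box has {1,2,3,4,5,6,7,8} → only 9 remains.
R6C7 = 6: row 6 has {1,2,3,4,5,8,9}; col 7 has {1,2,3,4,5,7,8}; box has {1,2,3,4,5,8,9} → only 6 remains.
R6C9 = 7: row 6 has {1,2,3,4,5,6,8,9}; col 9 has {1,2,3,4,5,8,9}; box has {1,2,3,4,5,6,8,9} → only 7 remains.

514293687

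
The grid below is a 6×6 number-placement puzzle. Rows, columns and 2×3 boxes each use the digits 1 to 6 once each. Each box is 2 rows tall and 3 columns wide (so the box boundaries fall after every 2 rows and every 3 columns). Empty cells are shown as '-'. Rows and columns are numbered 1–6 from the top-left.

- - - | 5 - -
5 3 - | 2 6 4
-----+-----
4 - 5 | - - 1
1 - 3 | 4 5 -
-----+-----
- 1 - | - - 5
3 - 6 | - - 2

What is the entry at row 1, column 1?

row 1, column 6 = 3: row 1 has {5}; col 6 has {1,2,4,5}; box has {2,4,5,6} → only 3 remains.
row 2, column 3 = 1: row 2 has {2,3,4,5,6}; col 3 has {3,5,6}; box has {3,5} → only 1 remains.
row 4, column 6 = 6: row 4 has {1,3,4,5}; col 6 has {1,2,3,4,5}; box has {1,4,5} → only 6 remains.
row 5, column 1 = 2: row 5 has {1,5}; col 1 has {1,3,4,5}; box has {1,3,6} → only 2 remains.
row 5, column 3 = 4: row 5 has {1,2,5}; col 3 has {1,3,5,6}; box has {1,2,3,6} → only 4 remains.
row 5, column 5 = 3: row 5 has {1,2,4,5}; col 5 has {5,6}; box has {2,5} → only 3 remains.
row 6, column 2 = 5: row 6 has {2,3,6}; col 2 has {1,3}; box has {1,2,3,4,6} → only 5 remains.
row 6, column 4 = 1: row 6 has {2,3,5,6}; col 4 has {2,4,5}; box has {2,3,5} → only 1 remains.
row 6, column 5 = 4: row 6 has {1,2,3,5,6}; col 5 has {3,5,6}; box has {1,2,3,5} → only 4 remains.
row 1, column 1 = 6: row 1 has {3,5}; col 1 has {1,2,3,4,5}; box has {1,3,5} → only 6 remains.

6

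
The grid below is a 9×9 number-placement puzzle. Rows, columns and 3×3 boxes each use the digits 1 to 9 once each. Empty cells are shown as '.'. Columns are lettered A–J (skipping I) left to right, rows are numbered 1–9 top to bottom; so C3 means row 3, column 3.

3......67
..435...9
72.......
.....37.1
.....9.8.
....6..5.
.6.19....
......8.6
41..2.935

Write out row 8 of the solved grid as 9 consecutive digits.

259734816

B2 = 8: row 2 has {3,4,5,9}; col 2 has {1,2,6}; box has {2,3,4,7} → only 8 remains.
F2 = 7: in row 2, 7 can only go here (every other open cell in that row sees a 7).
A2 = 6: in row 2, 6 can only go here (every other open cell in that row sees a 6).
C4 = 6: in row 4, 6 can only go here (every other open cell in that row sees a 6).
G5 = 6: in row 5, 6 can only go here (every other open cell in that row sees a 6).
C7 = 3: in row 7, 3 can only go here (every other open cell in that row sees a 3).
H7 = 7: in row 7, 7 can only go here (every other open cell in that row sees a 7).
H8 = 1: in row 8, 1 can only go here (every other open cell in that row sees a 1).
E8 = 3: in row 8, 3 can only go here (every other open cell in that row sees a 3).
H2 = 2: row 2 has {3,4,5,6,7,8,9}; col 8 has {1,3,5,6,7,8}; box has {6,7,9} → only 2 remains.
H3 = 4: row 3 has {2,7}; col 8 has {1,2,3,5,6,7,8}; box has {2,6,7,9} → only 4 remains.
H4 = 9: row 4 has {1,3,6,7}; col 8 has {1,2,3,4,5,6,7,8}; box has {1,5,6,7,8} → only 9 remains.
G2 = 1: row 2 has {2,3,4,5,6,7,8,9}; col 7 has {6,7,8,9}; box has {2,4,6,7,9} → only 1 remains.
G1 = 5: row 1 has {3,6,7}; col 7 has {1,6,7,8,9}; box has {1,2,4,6,7,9} → only 5 remains.
G3 = 3: row 3 has {2,4,7}; col 7 has {1,5,6,7,8,9}; box has {1,2,4,5,6,7,9} → only 3 remains.
J3 = 8: row 3 has {2,3,4,7}; col 9 has {1,5,6,7,9}; box has {1,2,3,4,5,6,7,9} → only 8 remains.
B1 = 9: row 1 has {3,5,6,7}; col 2 has {1,2,6,8}; box has {2,3,4,6,7,8} → only 9 remains.
C1 = 1: row 1 has {3,5,6,7,9}; col 3 has {3,4,6}; box has {2,3,4,6,7,8,9} → only 1 remains.
C3 = 5: row 3 has {2,3,4,7,8}; col 3 has {1,3,4,6}; box has {1,2,3,4,6,7,8,9} → only 5 remains.
E3 = 1: row 3 has {2,3,4,5,7,8}; col 5 has {2,3,5,6,9}; box has {3,5,7} → only 1 remains.
F3 = 6: row 3 has {1,2,3,4,5,7,8}; col 6 has {3,7,9}; box has {1,3,5,7} → only 6 remains.
F9 = 8: row 9 has {1,2,3,4,5,9}; col 6 has {3,6,7,9}; box has {1,2,3,9} → only 8 remains.
D3 = 9: row 3 has {1,2,3,4,5,6,7,8}; col 4 has {1,3}; box has {1,3,5,6,7} → only 9 remains.
C9 = 7: row 9 has {1,2,3,4,5,8,9}; col 3 has {1,3,4,5,6}; box has {1,3,4,6} → only 7 remains.
D9 = 6: row 9 has {1,2,3,4,5,7,8,9}; col 4 has {1,3,9}; box has {1,2,3,8,9} → only 6 remains.
C5 = 2: row 5 has {6,8,9}; col 3 has {1,3,4,5,6,7}; box has {6} → only 2 remains.
B8 = 5: row 8 has {1,3,6,8}; col 2 has {1,2,6,8,9}; box has {1,3,4,6,7} → only 5 remains.
C8 = 9: row 8 has {1,3,5,6,8}; col 3 has {1,2,3,4,5,6,7}; box has {1,3,4,5,6,7} → only 9 remains.
F8 = 4: row 8 has {1,3,5,6,8,9}; col 6 has {3,6,7,8,9}; box has {1,2,3,6,8,9} → only 4 remains.
F1 = 2: row 1 has {1,3,5,6,7,9}; col 6 has {3,4,6,7,8,9}; box has {1,3,5,6,7,9} → only 2 remains.
B4 = 4: row 4 has {1,3,6,7,9}; col 2 has {1,2,5,6,8,9}; box has {2,6} → only 4 remains.
E4 = 8: row 4 has {1,3,4,6,7,9}; col 5 has {1,2,3,5,6,9}; box has {3,6,9} → only 8 remains.
C6 = 8: row 6 has {5,6}; col 3 has {1,2,3,4,5,6,7,9}; box has {2,4,6} → only 8 remains.
F6 = 1: row 6 has {5,6,8}; col 6 has {2,3,4,6,7,8,9}; box has {3,6,8,9} → only 1 remains.
F7 = 5: row 7 has {1,3,6,7,9}; col 6 has {1,2,3,4,6,7,8,9}; box has {1,2,3,4,6,8,9} → only 5 remains.
A8 = 2: row 8 has {1,3,4,5,6,8,9}; col 1 has {3,4,6,7}; box has {1,3,4,5,6,7,9} → only 2 remains.
D8 = 7: row 8 has {1,2,3,4,5,6,8,9}; col 4 has {1,3,6,9}; box has {1,2,3,4,5,6,8,9} → only 7 remains.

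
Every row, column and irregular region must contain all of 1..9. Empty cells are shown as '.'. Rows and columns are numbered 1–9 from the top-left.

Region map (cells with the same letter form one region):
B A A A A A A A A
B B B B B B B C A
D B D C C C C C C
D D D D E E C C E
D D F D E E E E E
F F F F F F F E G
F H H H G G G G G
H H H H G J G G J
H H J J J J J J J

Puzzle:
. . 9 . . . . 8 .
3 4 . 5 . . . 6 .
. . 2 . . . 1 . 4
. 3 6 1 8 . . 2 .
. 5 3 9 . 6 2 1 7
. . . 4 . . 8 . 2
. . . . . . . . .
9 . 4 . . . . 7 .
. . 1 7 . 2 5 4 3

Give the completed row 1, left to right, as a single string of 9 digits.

R2C9 = 1 (sole candidate).
R5C5 = 4 (sole candidate).
R8C6 = 8 (sole candidate).
R8C9 = 6 (sole candidate).
R9C5 = 9 (sole candidate).
R1C9 = 5: row 1 has {8,9}; col 9 has {1,2,3,4,6,7}; region has {1,8,9} → only 5 remains.
R4C9 = 9 (sole candidate).
R5C1 = 8 (sole candidate).
R7C9 = 8 (sole candidate).
R8C7 = 3 (sole candidate).
R9C1 = 6 (sole candidate).
R9C2 = 8 (sole candidate).
R3C1 = 7 (sole candidate).
R4C1 = 4 (sole candidate).
R4C6 = 5 (sole candidate).
R4C7 = 7 (sole candidate).
R6C8 = 3 (sole candidate).
R8C4 = 2 (sole candidate).
R2C7 = 9 (sole candidate).
R3C2 = 6 (sole candidate).
R7C4 = 3 (sole candidate).
R8C2 = 1 (sole candidate).
R8C5 = 5 (sole candidate).
R1C4 = 6: row 1 has {5,8,9}; col 4 has {1,2,3,4,5,7,9}; region has {1,5,8,9} → only 6 remains.
R1C7 = 4: row 1 has {5,6,8,9}; col 7 has {1,2,3,5,7,8,9}; region has {1,5,6,8,9} → only 4 remains.
R2C6 = 7 (sole candidate).
R3C4 = 8 (sole candidate).
R3C5 = 3 (sole candidate).
R3C6 = 9 (sole candidate).
R3C8 = 5 (sole candidate).
R6C6 = 1 (sole candidate).
R7C2 = 7 (sole candidate).
R7C3 = 5 (sole candidate).
R7C6 = 4 (sole candidate).
R7C7 = 6 (sole candidate).
R7C8 = 9 (sole candidate).
R1C2 = 2: row 1 has {4,5,6,8,9}; col 2 has {1,3,4,5,6,7,8}; region has {1,4,5,6,8,9} → only 2 remains.
R1C5 = 7: row 1 has {2,4,5,6,8,9}; col 5 has {3,4,5,8,9}; region has {1,2,4,5,6,8,9} → only 7 remains.
R1C6 = 3: row 1 has {2,4,5,6,7,8,9}; col 6 has {1,2,4,5,6,7,8,9}; region has {1,2,4,5,6,7,8,9} → only 3 remains.
R2C3 = 8 (sole candidate).
R2C5 = 2 (sole candidate).
R6C1 = 5 (sole candidate).
R6C2 = 9 (sole candidate).
R6C3 = 7 (sole candidate).
R6C5 = 6 (sole candidate).
R7C1 = 2 (sole candidate).
R7C5 = 1 (sole candidate).
R1C1 = 1: row 1 has {2,3,4,5,6,7,8,9}; col 1 has {2,3,4,5,6,7,8,9}; region has {2,3,4,5,6,7,8,9} → only 1 remains.

129673485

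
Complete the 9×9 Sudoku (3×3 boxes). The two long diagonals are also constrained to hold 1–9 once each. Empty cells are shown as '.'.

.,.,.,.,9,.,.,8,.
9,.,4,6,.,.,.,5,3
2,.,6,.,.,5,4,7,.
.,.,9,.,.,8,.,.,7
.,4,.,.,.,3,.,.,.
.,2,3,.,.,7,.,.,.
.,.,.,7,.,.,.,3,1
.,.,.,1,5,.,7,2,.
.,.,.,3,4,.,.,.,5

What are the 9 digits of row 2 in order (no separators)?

r3c4 = 8 (sole candidate).
r3c9 = 9 (sole candidate).
r4c4 = 4 (sole candidate).
r5c5 = 1 (sole candidate).
r6c4 = 9 (sole candidate).
r6c5 = 6 (sole candidate).
r7c3 = 2 (sole candidate).
r7c5 = 8 (sole candidate).
r7c7 = 9 (sole candidate).
r8c3 = 8 (sole candidate).
r9c8 = 6 (sole candidate).
r1c1 = 3 (sole candidate).
r1c4 = 2 (sole candidate).
r1c9 = 6 (sole candidate).
r2c2 = 8: row 2 has {3,4,5,6,9}; col 2 has {2,4}; box has {2,3,4,6,9}; main diagonal has {1,2,3,4,5,6,7,9} → only 8 remains.
r2c5 = 7: row 2 has {3,4,5,6,8,9}; col 5 has {1,4,5,6,8,9}; box has {2,5,6,8,9} → only 7 remains.
r2c6 = 1: row 2 has {3,4,5,6,7,8,9}; col 6 has {3,5,7,8}; box has {2,5,6,7,8,9} → only 1 remains.
r2c7 = 2: row 2 has {1,3,4,5,6,7,8,9}; col 7 has {4,7,9}; box has {3,4,5,6,7,8,9} → only 2 remains.

984671253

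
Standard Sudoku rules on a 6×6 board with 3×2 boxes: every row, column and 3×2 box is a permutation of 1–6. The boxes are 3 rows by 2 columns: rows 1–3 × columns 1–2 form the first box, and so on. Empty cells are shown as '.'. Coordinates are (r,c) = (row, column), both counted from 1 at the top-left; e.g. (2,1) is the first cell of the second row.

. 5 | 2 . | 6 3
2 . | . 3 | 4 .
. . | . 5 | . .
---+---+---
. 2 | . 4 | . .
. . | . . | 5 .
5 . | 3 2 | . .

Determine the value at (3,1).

6

(1,4) = 1 (sole candidate).
(2,3) = 6 (sole candidate).
(3,3) = 4 (sole candidate).
(5,3) = 1 (sole candidate).
(5,4) = 6 (sole candidate).
(6,5) = 1 (sole candidate).
(1,1) = 4 (sole candidate).
(2,2) = 1 (sole candidate).
(2,6) = 5 (sole candidate).
(3,5) = 2 (sole candidate).
(3,6) = 1 (sole candidate).
(4,3) = 5 (sole candidate).
(4,5) = 3 (sole candidate).
(4,6) = 6 (sole candidate).
(5,1) = 3 (sole candidate).
(5,2) = 4 (sole candidate).
(5,6) = 2 (sole candidate).
(6,2) = 6 (sole candidate).
(6,6) = 4 (sole candidate).
(3,1) = 6: row 3 has {1,2,4,5}; col 1 has {2,3,4,5}; box has {1,2,4,5} → only 6 remains.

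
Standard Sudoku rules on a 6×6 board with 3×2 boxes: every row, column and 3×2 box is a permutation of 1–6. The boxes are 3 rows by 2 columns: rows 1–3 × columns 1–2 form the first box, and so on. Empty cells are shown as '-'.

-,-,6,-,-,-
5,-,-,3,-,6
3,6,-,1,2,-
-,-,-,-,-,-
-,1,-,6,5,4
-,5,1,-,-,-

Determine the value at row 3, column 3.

row 3, column 6 = 5 (sole candidate).
row 5, column 1 = 2 (sole candidate).
row 5, column 3 = 3 (sole candidate).
row 3, column 3 = 4: row 3 has {1,2,3,5,6}; col 3 has {1,3,6}; box has {1,3,6} → only 4 remains.

4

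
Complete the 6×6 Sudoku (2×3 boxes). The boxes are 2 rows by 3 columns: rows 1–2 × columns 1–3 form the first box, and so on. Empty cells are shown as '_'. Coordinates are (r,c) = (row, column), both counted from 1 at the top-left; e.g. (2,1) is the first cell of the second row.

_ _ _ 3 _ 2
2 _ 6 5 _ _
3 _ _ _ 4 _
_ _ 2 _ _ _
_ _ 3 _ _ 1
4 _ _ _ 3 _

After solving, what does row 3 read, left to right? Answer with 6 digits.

(2,5) = 1: row 2 has {2,5,6}; col 5 has {3,4}; box has {2,3,5} → only 1 remains.
(2,6) = 4: row 2 has {1,2,5,6}; col 6 has {1,2}; box has {1,2,3,5} → only 4 remains.
(1,5) = 6: row 1 has {2,3}; col 5 has {1,3,4}; box has {1,2,3,4,5} → only 6 remains.
(2,2) = 3: row 2 has {1,2,4,5,6}; col 2 has {}; box has {2,6} → only 3 remains.
(4,5) = 5: row 4 has {2}; col 5 has {1,3,4,6}; box has {4} → only 5 remains.
(5,5) = 2: row 5 has {1,3}; col 5 has {1,3,4,5,6}; box has {1,3} → only 2 remains.
(6,4) = 6: row 6 has {3,4}; col 4 has {3,5}; box has {1,2,3} → only 6 remains.
(6,6) = 5: row 6 has {3,4,6}; col 6 has {1,2,4}; box has {1,2,3,6} → only 5 remains.
(3,6) = 6: row 3 has {3,4}; col 6 has {1,2,4,5}; box has {4,5} → only 6 remains.
(4,4) = 1: row 4 has {2,5}; col 4 has {3,5,6}; box has {4,5,6} → only 1 remains.
(4,6) = 3: row 4 has {1,2,5}; col 6 has {1,2,4,5,6}; box has {1,4,5,6} → only 3 remains.
(5,4) = 4: row 5 has {1,2,3}; col 4 has {1,3,5,6}; box has {1,2,3,5,6} → only 4 remains.
(6,3) = 1: row 6 has {3,4,5,6}; col 3 has {2,3,6}; box has {3,4} → only 1 remains.
(3,3) = 5: row 3 has {3,4,6}; col 3 has {1,2,3,6}; box has {2,3} → only 5 remains.
(3,4) = 2: row 3 has {3,4,5,6}; col 4 has {1,3,4,5,6}; box has {1,3,4,5,6} → only 2 remains.
(4,1) = 6: row 4 has {1,2,3,5}; col 1 has {2,3,4}; box has {2,3,5} → only 6 remains.
(4,2) = 4: row 4 has {1,2,3,5,6}; col 2 has {3}; box has {2,3,5,6} → only 4 remains.
(5,1) = 5: row 5 has {1,2,3,4}; col 1 has {2,3,4,6}; box has {1,3,4} → only 5 remains.
(5,2) = 6: row 5 has {1,2,3,4,5}; col 2 has {3,4}; box has {1,3,4,5} → only 6 remains.
(6,2) = 2: row 6 has {1,3,4,5,6}; col 2 has {3,4,6}; box has {1,3,4,5,6} → only 2 remains.
(1,1) = 1: row 1 has {2,3,6}; col 1 has {2,3,4,5,6}; box has {2,3,6} → only 1 remains.
(1,2) = 5: row 1 has {1,2,3,6}; col 2 has {2,3,4,6}; box has {1,2,3,6} → only 5 remains.
(1,3) = 4: row 1 has {1,2,3,5,6}; col 3 has {1,2,3,5,6}; box has {1,2,3,5,6} → only 4 remains.
(3,2) = 1: row 3 has {2,3,4,5,6}; col 2 has {2,3,4,5,6}; box has {2,3,4,5,6} → only 1 remains.

315246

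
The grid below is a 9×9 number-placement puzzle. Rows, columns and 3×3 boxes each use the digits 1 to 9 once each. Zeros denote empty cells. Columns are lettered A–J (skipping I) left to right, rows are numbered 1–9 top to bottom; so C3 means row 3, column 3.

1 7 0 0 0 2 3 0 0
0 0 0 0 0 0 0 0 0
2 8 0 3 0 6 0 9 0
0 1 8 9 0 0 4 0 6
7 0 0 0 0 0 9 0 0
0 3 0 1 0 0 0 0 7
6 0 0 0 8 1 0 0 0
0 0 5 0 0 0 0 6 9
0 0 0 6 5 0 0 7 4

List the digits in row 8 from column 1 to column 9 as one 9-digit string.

C3 = 4: row 3 has {2,3,6,8,9}; col 3 has {5,8}; box has {1,2,7,8} → only 4 remains.
A4 = 5: row 4 has {1,4,6,8,9}; col 1 has {1,2,6,7}; box has {1,3,7,8} → only 5 remains.
C1 = 6: in row 1, 6 can only go here (every other open cell in that row sees a 6).
C5 = 2: row 5 has {7,9}; col 3 has {4,5,6,8}; box has {1,3,5,7,8} → only 2 remains.
C6 = 9: row 6 has {1,3,7}; col 3 has {2,4,5,6,8}; box has {1,2,3,5,7,8} → only 9 remains.
C2 = 3: row 2 has {}; col 3 has {2,4,5,6,8,9}; box has {1,2,4,6,7,8} → only 3 remains.
A6 = 4: row 6 has {1,3,7,9}; col 1 has {1,2,5,6,7}; box has {1,2,3,5,7,8,9} → only 4 remains.
C7 = 7: row 7 has {1,6,8}; col 3 has {2,3,4,5,6,8,9}; box has {5,6} → only 7 remains.
C9 = 1: row 9 has {4,5,6,7}; col 3 has {2,3,4,5,6,7,8,9}; box has {5,6,7} → only 1 remains.
A2 = 9: row 2 has {3}; col 1 has {1,2,4,5,6,7}; box has {1,2,3,4,6,7,8} → only 9 remains.
B2 = 5: row 2 has {3,9}; col 2 has {1,3,7,8}; box has {1,2,3,4,6,7,8,9} → only 5 remains.
B5 = 6: row 5 has {2,7,9}; col 2 has {1,3,5,7,8}; box has {1,2,3,4,5,7,8,9} → only 6 remains.
E1 = 9: in row 1, 9 can only go here (every other open cell in that row sees a 9).
G2 = 6: in row 2, 6 can only go here (every other open cell in that row sees a 6).
E6 = 6: in row 6, 6 can only go here (every other open cell in that row sees a 6).
B7 = 9: in row 7, 9 can only go here (every other open cell in that row sees a 9).
B9 = 2: row 9 has {1,4,5,6,7}; col 2 has {1,3,5,6,7,8,9}; box has {1,5,6,7,9} → only 2 remains.
G9 = 8: row 9 has {1,2,4,5,6,7}; col 7 has {3,4,6,9}; box has {4,6,7,9} → only 8 remains.
B8 = 4: row 8 has {5,6,9}; col 2 has {1,2,3,5,6,7,8,9}; box has {1,2,5,6,7,9} → only 4 remains.
A9 = 3: row 9 has {1,2,4,5,6,7,8}; col 1 has {1,2,4,5,6,7,9}; box has {1,2,4,5,6,7,9} → only 3 remains.
F9 = 9: row 9 has {1,2,3,4,5,6,7,8}; col 6 has {1,2,6}; box has {1,5,6,8} → only 9 remains.
A8 = 8: row 8 has {4,5,6,9}; col 1 has {1,2,3,4,5,6,7,9}; box has {1,2,3,4,5,6,7,9} → only 8 remains.
D7 = 4: in row 7, 4 can only go here (every other open cell in that row sees a 4).
H1 = 4: in row 1, 4 can only go here (every other open cell in that row sees a 4).
G8 = 1: in row 8, 1 can only go here (every other open cell in that row sees a 1).
D8 = 2: in column 4, 2 can only go here (every other open cell in that column sees a 2).
D2 = 7: in column 4, 7 can only go here (every other open cell in that column sees a 7).
E3 = 1: row 3 has {2,3,4,6,8,9}; col 5 has {5,6,8,9}; box has {2,3,6,7,9} → only 1 remains.
J3 = 5: row 3 has {1,2,3,4,6,8,9}; col 9 has {4,6,7,9}; box has {3,4,6,9} → only 5 remains.
J1 = 8: row 1 has {1,2,3,4,6,7,9}; col 9 has {4,5,6,7,9}; box has {3,4,5,6,9} → only 8 remains.
E2 = 4: row 2 has {3,5,6,7,9}; col 5 has {1,5,6,8,9}; box has {1,2,3,6,7,9} → only 4 remains.
F2 = 8: row 2 has {3,4,5,6,7,9}; col 6 has {1,2,6,9}; box has {1,2,3,4,6,7,9} → only 8 remains.
G3 = 7: row 3 has {1,2,3,4,5,6,8,9}; col 7 has {1,3,4,6,8,9}; box has {3,4,5,6,8,9} → only 7 remains.
E5 = 3: row 5 has {2,6,7,9}; col 5 has {1,4,5,6,8,9}; box has {1,6,9} → only 3 remains.
J5 = 1: row 5 has {2,3,6,7,9}; col 9 has {4,5,6,7,8,9}; box has {4,6,7,9} → only 1 remains.
F6 = 5: row 6 has {1,3,4,6,7,9}; col 6 has {1,2,6,8,9}; box has {1,3,6,9} → only 5 remains.
G6 = 2: row 6 has {1,3,4,5,6,7,9}; col 7 has {1,3,4,6,7,8,9}; box has {1,4,6,7,9} → only 2 remains.
H6 = 8: row 6 has {1,2,3,4,5,6,7,9}; col 8 has {4,6,7,9}; box has {1,2,4,6,7,9} → only 8 remains.
G7 = 5: row 7 has {1,4,6,7,8,9}; col 7 has {1,2,3,4,6,7,8,9}; box has {1,4,6,7,8,9} → only 5 remains.
E8 = 7: row 8 has {1,2,4,5,6,8,9}; col 5 has {1,3,4,5,6,8,9}; box has {1,2,4,5,6,8,9} → only 7 remains.
F8 = 3: row 8 has {1,2,4,5,6,7,8,9}; col 6 has {1,2,5,6,8,9}; box has {1,2,4,5,6,7,8,9} → only 3 remains.

845273169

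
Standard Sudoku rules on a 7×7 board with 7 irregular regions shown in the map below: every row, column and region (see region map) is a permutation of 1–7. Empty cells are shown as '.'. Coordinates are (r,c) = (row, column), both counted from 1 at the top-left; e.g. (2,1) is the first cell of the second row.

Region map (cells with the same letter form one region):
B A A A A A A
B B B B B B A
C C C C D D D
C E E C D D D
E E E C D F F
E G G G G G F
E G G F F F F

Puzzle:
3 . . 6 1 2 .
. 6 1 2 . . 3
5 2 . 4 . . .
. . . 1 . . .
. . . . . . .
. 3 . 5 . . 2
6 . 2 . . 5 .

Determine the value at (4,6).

6

(4,1) = 7: row 4 has {1}; col 1 has {3,5,6}; region has {1,2,4,5} → only 7 remains.
(5,4) = 3: row 5 has {}; col 4 has {1,2,4,5,6}; region has {1,2,4,5,7} → only 3 remains.
(7,4) = 7: row 7 has {2,5,6}; col 4 has {1,2,3,4,5,6}; region has {2,5} → only 7 remains.
(2,1) = 4: row 2 has {1,2,3,6}; col 1 has {3,5,6,7}; region has {1,2,3,6} → only 4 remains.
(2,6) = 7: row 2 has {1,2,3,4,6}; col 6 has {2,5}; region has {1,2,3,4,6} → only 7 remains.
(3,3) = 6: row 3 has {2,4,5}; col 3 has {1,2}; region has {1,2,3,4,5,7} → only 6 remains.
(6,1) = 1: row 6 has {2,3,5}; col 1 has {3,4,5,6,7}; region has {6} → only 1 remains.
(2,5) = 5: row 2 has {1,2,3,4,6,7}; col 5 has {1}; region has {1,2,3,4,6,7} → only 5 remains.
(5,1) = 2: row 5 has {3}; col 1 has {1,3,4,5,6,7}; region has {1,6} → only 2 remains.
(4,5) = 2: in row 4, 2 can only go here (every other open cell in that row sees a 2).
(7,5) = 3: in row 7, 3 can only go here (every other open cell in that row sees a 3).
(3,5) = 7: row 3 has {2,4,5,6}; col 5 has {1,2,3,5}; region has {2} → only 7 remains.
(3,7) = 1: row 3 has {2,4,5,6,7}; col 7 has {2,3}; region has {2,7} → only 1 remains.
(7,7) = 4: row 7 has {2,3,5,6,7}; col 7 has {1,2,3}; region has {2,3,5,7} → only 4 remains.
(3,6) = 3: row 3 has {1,2,4,5,6,7}; col 6 has {2,5,7}; region has {1,2,7} → only 3 remains.
(5,7) = 6: row 5 has {2,3}; col 7 has {1,2,3,4}; region has {2,3,4,5,7} → only 6 remains.
(7,2) = 1: row 7 has {2,3,4,5,6,7}; col 2 has {2,3,6}; region has {2,3,5} → only 1 remains.
(4,7) = 5: row 4 has {1,2,7}; col 7 has {1,2,3,4,6}; region has {1,2,3,7} → only 5 remains.
(5,5) = 4: row 5 has {2,3,6}; col 5 has {1,2,3,5,7}; region has {1,2,3,5,7} → only 4 remains.
(5,6) = 1: row 5 has {2,3,4,6}; col 6 has {2,3,5,7}; region has {2,3,4,5,6,7} → only 1 remains.
(6,5) = 6: row 6 has {1,2,3,5}; col 5 has {1,2,3,4,5,7}; region has {1,2,3,5} → only 6 remains.
(6,6) = 4: row 6 has {1,2,3,5,6}; col 6 has {1,2,3,5,7}; region has {1,2,3,5,6} → only 4 remains.
(1,7) = 7: row 1 has {1,2,3,6}; col 7 has {1,2,3,4,5,6}; region has {1,2,3,6} → only 7 remains.
(4,2) = 4: row 4 has {1,2,5,7}; col 2 has {1,2,3,6}; region has {1,2,6} → only 4 remains.
(4,3) = 3: row 4 has {1,2,4,5,7}; col 3 has {1,2,6}; region has {1,2,4,6} → only 3 remains.
(4,6) = 6: row 4 has {1,2,3,4,5,7}; col 6 has {1,2,3,4,5,7}; region has {1,2,3,4,5,7} → only 6 remains.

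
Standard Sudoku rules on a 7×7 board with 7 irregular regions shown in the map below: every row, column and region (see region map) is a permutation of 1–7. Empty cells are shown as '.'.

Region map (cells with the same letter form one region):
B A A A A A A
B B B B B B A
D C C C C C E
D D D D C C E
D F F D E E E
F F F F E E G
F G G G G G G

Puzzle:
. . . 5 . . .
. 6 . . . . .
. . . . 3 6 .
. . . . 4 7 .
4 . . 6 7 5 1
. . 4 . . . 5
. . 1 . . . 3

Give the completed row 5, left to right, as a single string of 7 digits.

4236751

row 3, column 7 = 4: in row 3, 4 can only go here (every other open cell in that row sees a 4).
row 3, column 1 = 7: in row 3, 7 can only go here (every other open cell in that row sees a 7).
row 4, column 7 = 6: in row 4, 6 can only go here (every other open cell in that row sees a 6).
row 6, column 5 = 2: row 6 has {4,5}; col 5 has {3,4,7}; region has {1,4,5,6,7} → only 2 remains.
row 6, column 6 = 3: row 6 has {2,4,5}; col 6 has {5,6,7}; region has {1,2,4,5,6,7} → only 3 remains.
row 7, column 5 = 6: row 7 has {1,3}; col 5 has {2,3,4,7}; region has {1,3,5} → only 6 remains.
row 1, column 5 = 1: row 1 has {5}; col 5 has {2,3,4,6,7}; region has {5} → only 1 remains.
row 2, column 5 = 5: row 2 has {6}; col 5 has {1,2,3,4,6,7}; region has {6} → only 5 remains.
row 1, column 3 = 6: in row 1, 6 can only go here (every other open cell in that row sees a 6).
row 6, column 1 = 6: in row 6, 6 can only go here (every other open cell in that row sees a 6).
row 7, column 1 = 5: in row 7, 5 can only go here (every other open cell in that row sees a 5).
row 2, column 3 = 7: in column 3, 7 can only go here (every other open cell in that column sees a 7).
row 2, column 7 = 2: row 2 has {5,6,7}; col 7 has {1,3,4,5,6}; region has {1,5,6} → only 2 remains.
row 1, column 6 = 4: row 1 has {1,5,6}; col 6 has {3,5,6,7}; region has {1,2,5,6} → only 4 remains.
row 1, column 7 = 7: row 1 has {1,4,5,6}; col 7 has {1,2,3,4,5,6}; region has {1,2,4,5,6} → only 7 remains.
row 2, column 6 = 1: row 2 has {2,5,6,7}; col 6 has {3,4,5,6,7}; region has {5,6,7} → only 1 remains.
row 7, column 6 = 2: row 7 has {1,3,5,6}; col 6 has {1,3,4,5,6,7}; region has {1,3,5,6} → only 2 remains.
row 1, column 2 = 3: row 1 has {1,4,5,6,7}; col 2 has {6}; region has {1,2,4,5,6,7} → only 3 remains.
row 2, column 1 = 3: row 2 has {1,2,5,6,7}; col 1 has {4,5,6,7}; region has {1,5,6,7} → only 3 remains.
row 2, column 4 = 4: row 2 has {1,2,3,5,6,7}; col 4 has {5,6}; region has {1,3,5,6,7} → only 4 remains.
row 5, column 2 = 2: row 5 has {1,4,5,6,7}; col 2 has {3,6}; region has {4,5,6} → only 2 remains.
row 5, column 3 = 3: row 5 has {1,2,4,5,6,7}; col 3 has {1,4,6,7}; region has {2,4,5,6} → only 3 remains.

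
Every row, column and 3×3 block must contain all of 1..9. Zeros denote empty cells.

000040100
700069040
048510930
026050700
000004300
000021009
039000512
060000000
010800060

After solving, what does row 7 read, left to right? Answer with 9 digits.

839476512

R2C2 = 5: row 2 has {4,6,7,9}; col 2 has {1,2,3,4,6}; box has {4,7,8} → only 5 remains.
R2C9 = 8: row 2 has {4,5,6,7,9}; col 9 has {2,9}; box has {1,3,4,9} → only 8 remains.
R4C8 = 8: row 4 has {2,5,6,7}; col 8 has {1,3,4,6}; box has {3,7,9} → only 8 remains.
R6C8 = 5: row 6 has {1,2,9}; col 8 has {1,3,4,6,8}; box has {3,7,8,9} → only 5 remains.
R7C5 = 7: row 7 has {1,2,3,5,9}; col 5 has {1,2,4,5,6}; box has {8} → only 7 remains.
R7C6 = 6: row 7 has {1,2,3,5,7,9}; col 6 has {1,4,9}; box has {7,8} → only 6 remains.
R9C7 = 4: row 9 has {1,6,8}; col 7 has {1,3,5,7,9}; box has {1,2,5,6} → only 4 remains.
R1C2 = 9: row 1 has {1,4}; col 2 has {1,2,3,4,5,6}; box has {4,5,7,8} → only 9 remains.
R2C7 = 2: row 2 has {4,5,6,7,8,9}; col 7 has {1,3,4,5,7,9}; box has {1,3,4,8,9} → only 2 remains.
R4C6 = 3: row 4 has {2,5,6,7,8}; col 6 has {1,4,6,9}; box has {1,2,4,5} → only 3 remains.
R5C8 = 2: row 5 has {3,4}; col 8 has {1,3,4,5,6,8}; box has {3,5,7,8,9} → only 2 remains.
R6C7 = 6: row 6 has {1,2,5,9}; col 7 has {1,2,3,4,5,7,9}; box has {2,3,5,7,8,9} → only 6 remains.
R7C4 = 4: row 7 has {1,2,3,5,6,7,9}; col 4 has {5,8}; box has {6,7,8} → only 4 remains.
R8C7 = 8: row 8 has {6}; col 7 has {1,2,3,4,5,6,7,9}; box has {1,2,4,5,6} → only 8 remains.
R1C8 = 7: row 1 has {1,4,9}; col 8 has {1,2,3,4,5,6,8}; box has {1,2,3,4,8,9} → only 7 remains.
R2C4 = 3: row 2 has {2,4,5,6,7,8,9}; col 4 has {4,5,8}; box has {1,4,5,6,9} → only 3 remains.
R3C9 = 6: row 3 has {1,3,4,5,8,9}; col 9 has {2,8,9}; box has {1,2,3,4,7,8,9} → only 6 remains.
R4C4 = 9: row 4 has {2,3,5,6,7,8}; col 4 has {3,4,5,8}; box has {1,2,3,4,5} → only 9 remains.
R5C5 = 8: row 5 has {2,3,4}; col 5 has {1,2,4,5,6,7}; box has {1,2,3,4,5,9} → only 8 remains.
R5C9 = 1: row 5 has {2,3,4,8}; col 9 has {2,6,8,9}; box has {2,3,5,6,7,8,9} → only 1 remains.
R6C4 = 7: row 6 has {1,2,5,6,9}; col 4 has {3,4,5,8,9}; box has {1,2,3,4,5,8,9} → only 7 remains.
R7C1 = 8: row 7 has {1,2,3,4,5,6,7,9}; col 1 has {7}; box has {1,3,6,9} → only 8 remains.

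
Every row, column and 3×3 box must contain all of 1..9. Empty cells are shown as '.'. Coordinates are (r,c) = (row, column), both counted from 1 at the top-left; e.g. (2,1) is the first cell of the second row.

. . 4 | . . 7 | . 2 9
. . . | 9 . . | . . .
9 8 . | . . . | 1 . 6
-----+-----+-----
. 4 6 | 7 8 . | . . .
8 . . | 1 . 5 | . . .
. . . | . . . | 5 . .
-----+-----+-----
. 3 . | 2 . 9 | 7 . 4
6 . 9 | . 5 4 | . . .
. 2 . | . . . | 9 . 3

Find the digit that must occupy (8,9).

8

(4,1) = 5 (hidden single in row 4).
(4,8) = 9 (hidden single in row 4).
(7,1) = 1 (sole candidate).
(7,5) = 6 (sole candidate).
(8,2) = 7 (sole candidate).
(9,1) = 4 (sole candidate).
(9,4) = 8 (sole candidate).
(9,6) = 1 (sole candidate).
(1,1) = 3 (sole candidate).
(1,5) = 1 (sole candidate).
(1,7) = 8 (sole candidate).
(5,2) = 9 (sole candidate).
(6,2) = 1 (sole candidate).
(8,4) = 3 (sole candidate).
(8,7) = 2 (sole candidate).
(9,3) = 5 (sole candidate).
(9,5) = 7 (sole candidate).
(9,8) = 6 (sole candidate).
(4,7) = 3 (sole candidate).
(7,3) = 8 (sole candidate).
(7,8) = 5 (sole candidate).
(2,7) = 4 (sole candidate).
(4,6) = 2 (sole candidate).
(4,9) = 1 (sole candidate).
(5,7) = 6 (sole candidate).
(8,9) = 8: row 8 has {2,3,4,5,6,7,9}; col 9 has {1,3,4,6,9}; box has {2,3,4,5,6,7,9} → only 8 remains.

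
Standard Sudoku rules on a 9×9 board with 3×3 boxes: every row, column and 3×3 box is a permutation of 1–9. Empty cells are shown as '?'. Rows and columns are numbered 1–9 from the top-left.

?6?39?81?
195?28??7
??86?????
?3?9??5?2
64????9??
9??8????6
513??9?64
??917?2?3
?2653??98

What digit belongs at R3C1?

3

R1C9 = 5 (sole candidate).
R2C4 = 4 (sole candidate).
R2C8 = 3 (sole candidate).
R3C2 = 7 (sole candidate).
R3C7 = 4 (sole candidate).
R3C8 = 2 (sole candidate).
R3C9 = 9 (sole candidate).
R5C9 = 1 (sole candidate).
R6C2 = 5 (sole candidate).
R7C4 = 2 (sole candidate).
R7C5 = 8 (sole candidate).
R7C7 = 7 (sole candidate).
R8C2 = 8 (sole candidate).
R8C8 = 5 (sole candidate).
R9C6 = 4 (sole candidate).
R9C7 = 1 (sole candidate).
R1C6 = 7 (sole candidate).
R2C7 = 6 (sole candidate).
R3C1 = 3: row 3 has {2,4,6,7,8,9}; col 1 has {1,5,6,9}; box has {1,5,6,7,8,9} → only 3 remains.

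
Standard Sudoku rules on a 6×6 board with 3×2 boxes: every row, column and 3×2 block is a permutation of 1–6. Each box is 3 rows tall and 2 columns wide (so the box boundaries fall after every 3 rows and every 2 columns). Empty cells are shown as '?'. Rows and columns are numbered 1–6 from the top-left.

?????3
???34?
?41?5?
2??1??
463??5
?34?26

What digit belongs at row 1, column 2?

row 3, column 6 = 2: row 3 has {1,4,5}; col 6 has {3,5,6}; box has {3,4,5} → only 2 remains.
row 4, column 2 = 5: row 4 has {1,2}; col 2 has {3,4,6}; box has {2,3,4,6} → only 5 remains.
row 4, column 3 = 6: row 4 has {1,2,5}; col 3 has {1,3,4}; box has {1,3,4} → only 6 remains.
row 4, column 5 = 3: row 4 has {1,2,5,6}; col 5 has {2,4,5}; box has {2,5,6} → only 3 remains.
row 4, column 6 = 4: row 4 has {1,2,3,5,6}; col 6 has {2,3,5,6}; box has {2,3,5,6} → only 4 remains.
row 5, column 4 = 2: row 5 has {3,4,5,6}; col 4 has {1,3}; box has {1,3,4,6} → only 2 remains.
row 5, column 5 = 1: row 5 has {2,3,4,5,6}; col 5 has {2,3,4,5}; box has {2,3,4,5,6} → only 1 remains.
row 6, column 1 = 1: row 6 has {2,3,4,6}; col 1 has {2,4}; box has {2,3,4,5,6} → only 1 remains.
row 6, column 4 = 5: row 6 has {1,2,3,4,6}; col 4 has {1,2,3}; box has {1,2,3,4,6} → only 5 remains.
row 1, column 5 = 6: row 1 has {3}; col 5 has {1,2,3,4,5}; box has {2,3,4,5} → only 6 remains.
row 2, column 6 = 1: row 2 has {3,4}; col 6 has {2,3,4,5,6}; box has {2,3,4,5,6} → only 1 remains.
row 3, column 4 = 6: row 3 has {1,2,4,5}; col 4 has {1,2,3,5}; box has {1,3} → only 6 remains.
row 1, column 1 = 5: row 1 has {3,6}; col 1 has {1,2,4}; box has {4} → only 5 remains.
row 1, column 3 = 2: row 1 has {3,5,6}; col 3 has {1,3,4,6}; box has {1,3,6} → only 2 remains.
row 1, column 4 = 4: row 1 has {2,3,5,6}; col 4 has {1,2,3,5,6}; box has {1,2,3,6} → only 4 remains.
row 2, column 1 = 6: row 2 has {1,3,4}; col 1 has {1,2,4,5}; box has {4,5} → only 6 remains.
row 2, column 2 = 2: row 2 has {1,3,4,6}; col 2 has {3,4,5,6}; box has {4,5,6} → only 2 remains.
row 2, column 3 = 5: row 2 has {1,2,3,4,6}; col 3 has {1,2,3,4,6}; box has {1,2,3,4,6} → only 5 remains.
row 3, column 1 = 3: row 3 has {1,2,4,5,6}; col 1 has {1,2,4,5,6}; box has {2,4,5,6} → only 3 remains.
row 1, column 2 = 1: row 1 has {2,3,4,5,6}; col 2 has {2,3,4,5,6}; box has {2,3,4,5,6} → only 1 remains.

1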